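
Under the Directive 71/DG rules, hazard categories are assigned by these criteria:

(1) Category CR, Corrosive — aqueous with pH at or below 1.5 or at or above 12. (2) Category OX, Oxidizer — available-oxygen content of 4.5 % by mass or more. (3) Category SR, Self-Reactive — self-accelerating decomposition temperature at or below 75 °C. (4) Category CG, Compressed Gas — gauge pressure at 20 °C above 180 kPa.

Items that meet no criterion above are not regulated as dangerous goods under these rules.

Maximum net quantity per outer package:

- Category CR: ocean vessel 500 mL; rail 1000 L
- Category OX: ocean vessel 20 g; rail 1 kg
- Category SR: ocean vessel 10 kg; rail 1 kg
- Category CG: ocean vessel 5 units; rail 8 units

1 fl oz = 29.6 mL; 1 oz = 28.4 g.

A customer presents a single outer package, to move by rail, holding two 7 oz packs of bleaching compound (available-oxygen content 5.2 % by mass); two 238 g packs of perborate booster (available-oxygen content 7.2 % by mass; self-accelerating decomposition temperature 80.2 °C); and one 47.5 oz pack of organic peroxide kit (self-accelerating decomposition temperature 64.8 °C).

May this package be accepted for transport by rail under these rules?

With available-oxygen content 5.2 % by mass (≥ 4.5 % by mass), the bleaching compound falls in Category OX.
Available-oxygen content 7.2 % by mass meets the Category OX criterion (Oxidizer), so the perborate booster is Category OX.
Self-accelerating decomposition temperature 64.8 °C meets the Category SR criterion (Self-Reactive), so the organic peroxide kit is Category SR.
Category SR quantity: one 47.5 oz pack = 1.349 kg.
1.349 kg exceeds the rail limit of 1 kg for Category SR.
Category OX net quantity: (two 7 oz packs = 397.6 g) + (two 238 g packs = 476 g) = 873.6 g.
873.6 g ≤ 1 kg (rail limit, Category OX) — within limit.

No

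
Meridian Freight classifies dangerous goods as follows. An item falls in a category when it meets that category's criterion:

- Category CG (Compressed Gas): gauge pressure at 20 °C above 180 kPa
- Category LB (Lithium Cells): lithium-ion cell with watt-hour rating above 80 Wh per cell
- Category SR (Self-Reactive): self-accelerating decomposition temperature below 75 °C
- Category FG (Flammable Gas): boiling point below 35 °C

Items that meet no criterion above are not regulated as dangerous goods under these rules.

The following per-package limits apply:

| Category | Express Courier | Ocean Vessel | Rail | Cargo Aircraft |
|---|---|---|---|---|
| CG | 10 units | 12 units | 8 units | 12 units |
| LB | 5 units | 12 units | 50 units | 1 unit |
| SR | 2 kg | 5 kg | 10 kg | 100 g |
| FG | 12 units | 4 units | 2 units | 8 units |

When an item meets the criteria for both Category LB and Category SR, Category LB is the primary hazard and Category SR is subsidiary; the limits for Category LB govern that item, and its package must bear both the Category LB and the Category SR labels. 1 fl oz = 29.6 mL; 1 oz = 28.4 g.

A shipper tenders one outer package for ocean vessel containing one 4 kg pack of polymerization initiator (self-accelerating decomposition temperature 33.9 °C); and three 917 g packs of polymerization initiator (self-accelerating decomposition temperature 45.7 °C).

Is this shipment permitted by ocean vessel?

With self-accelerating decomposition temperature 33.9 °C (< 75 °C), the polymerization initiator falls in Category SR.
Polymerization initiator: self-accelerating decomposition temperature 45.7 °C < 75 °C → Category SR (Self-Reactive).
Total Category SR: 4 kg + (three 917 g packs = 2.751 kg) = 6.751 kg.
6.751 kg exceeds the ocean vessel limit of 5 kg for Category SR.

No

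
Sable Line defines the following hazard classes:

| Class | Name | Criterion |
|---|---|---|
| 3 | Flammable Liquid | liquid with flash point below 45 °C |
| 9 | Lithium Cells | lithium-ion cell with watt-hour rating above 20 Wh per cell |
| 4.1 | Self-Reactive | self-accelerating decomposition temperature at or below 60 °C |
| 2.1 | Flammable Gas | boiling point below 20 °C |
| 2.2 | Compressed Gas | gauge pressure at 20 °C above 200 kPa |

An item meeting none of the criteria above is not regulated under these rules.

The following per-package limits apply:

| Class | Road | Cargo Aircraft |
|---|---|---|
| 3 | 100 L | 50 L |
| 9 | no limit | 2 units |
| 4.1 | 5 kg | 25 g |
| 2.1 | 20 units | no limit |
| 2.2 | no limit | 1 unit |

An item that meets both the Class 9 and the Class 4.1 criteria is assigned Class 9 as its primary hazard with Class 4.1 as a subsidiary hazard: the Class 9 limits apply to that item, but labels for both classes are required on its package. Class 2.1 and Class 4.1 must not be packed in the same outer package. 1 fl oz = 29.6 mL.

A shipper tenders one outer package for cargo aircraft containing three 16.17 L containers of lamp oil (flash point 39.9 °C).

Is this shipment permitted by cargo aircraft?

The lamp oil has flash point 39.9 °C, which is < 45 °C, so it is Class 3 (Flammable Liquid).
Class 3 quantity: three 16.17 L containers = 48.51 L.
48.51 L is within the cargo aircraft limit of 50 L for Class 3.

Yes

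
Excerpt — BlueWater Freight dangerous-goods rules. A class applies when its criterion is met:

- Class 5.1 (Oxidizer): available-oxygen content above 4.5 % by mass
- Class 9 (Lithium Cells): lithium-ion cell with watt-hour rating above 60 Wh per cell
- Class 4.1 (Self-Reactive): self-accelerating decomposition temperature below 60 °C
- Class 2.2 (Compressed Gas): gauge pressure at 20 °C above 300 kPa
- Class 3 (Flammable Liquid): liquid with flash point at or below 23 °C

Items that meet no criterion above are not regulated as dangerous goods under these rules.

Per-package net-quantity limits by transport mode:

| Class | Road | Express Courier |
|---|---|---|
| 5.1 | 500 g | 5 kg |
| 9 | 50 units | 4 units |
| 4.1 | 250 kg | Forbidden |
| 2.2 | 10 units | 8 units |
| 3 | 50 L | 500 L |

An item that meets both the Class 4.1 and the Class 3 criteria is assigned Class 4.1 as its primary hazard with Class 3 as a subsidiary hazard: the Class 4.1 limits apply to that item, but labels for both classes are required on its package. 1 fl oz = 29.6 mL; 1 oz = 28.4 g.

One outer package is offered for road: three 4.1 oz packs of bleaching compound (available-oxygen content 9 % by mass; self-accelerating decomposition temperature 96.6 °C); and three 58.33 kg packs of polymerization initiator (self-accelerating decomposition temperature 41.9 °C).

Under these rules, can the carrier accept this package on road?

Yes

Available-oxygen content 9 % by mass meets the Class 5.1 criterion (Oxidizer), so the bleaching compound is Class 5.1.
Polymerization initiator: self-accelerating decomposition temperature 41.9 °C < 60 °C → Class 4.1 (Self-Reactive).
Class 4.1 quantity: three 58.33 kg packs = 174.99 kg.
174.99 kg is within the road limit of 250 kg for Class 4.1.
Class 5.1 quantity: three 4.1 oz packs = 349.32 g.
349.32 g ≤ 500 g (road limit, Class 5.1) — within limit.
Every hazard class is within its road limit and no segregation rule is violated.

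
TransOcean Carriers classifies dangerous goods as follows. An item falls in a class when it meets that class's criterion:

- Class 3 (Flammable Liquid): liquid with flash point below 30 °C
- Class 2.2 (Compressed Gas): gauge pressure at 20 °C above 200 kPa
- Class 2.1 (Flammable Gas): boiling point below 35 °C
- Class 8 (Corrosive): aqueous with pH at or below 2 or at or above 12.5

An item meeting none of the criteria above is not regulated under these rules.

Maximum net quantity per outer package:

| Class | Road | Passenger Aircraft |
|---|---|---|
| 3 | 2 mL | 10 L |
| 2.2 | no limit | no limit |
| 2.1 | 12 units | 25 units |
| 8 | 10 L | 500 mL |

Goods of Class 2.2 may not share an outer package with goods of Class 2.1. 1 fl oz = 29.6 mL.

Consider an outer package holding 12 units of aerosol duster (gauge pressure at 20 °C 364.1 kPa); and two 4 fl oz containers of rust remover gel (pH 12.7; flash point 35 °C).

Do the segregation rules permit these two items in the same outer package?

Aerosol duster: gauge pressure at 20 °C 364.1 kPa > 200 kPa → Class 2.2 (Compressed Gas).
Rust remover gel: pH 12.7 ≥ 12.5 → Class 8 (Corrosive).
No segregation rule bars Class 2.2 with Class 8.

Yes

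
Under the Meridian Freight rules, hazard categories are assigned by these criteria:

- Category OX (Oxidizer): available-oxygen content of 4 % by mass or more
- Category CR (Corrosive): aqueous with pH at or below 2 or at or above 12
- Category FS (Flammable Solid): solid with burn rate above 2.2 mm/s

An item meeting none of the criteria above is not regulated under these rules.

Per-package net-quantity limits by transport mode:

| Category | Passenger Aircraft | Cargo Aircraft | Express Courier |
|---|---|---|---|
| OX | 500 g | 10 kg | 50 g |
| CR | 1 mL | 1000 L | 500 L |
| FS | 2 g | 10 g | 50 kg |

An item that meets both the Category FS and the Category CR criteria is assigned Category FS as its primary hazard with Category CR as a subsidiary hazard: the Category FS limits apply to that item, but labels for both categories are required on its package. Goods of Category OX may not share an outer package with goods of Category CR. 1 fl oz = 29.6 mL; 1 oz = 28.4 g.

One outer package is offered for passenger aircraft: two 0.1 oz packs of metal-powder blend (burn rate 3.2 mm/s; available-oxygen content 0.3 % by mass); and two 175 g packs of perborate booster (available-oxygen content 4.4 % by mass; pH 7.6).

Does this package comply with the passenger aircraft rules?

The metal-powder blend has burn rate 3.2 mm/s, which is > 2.2 mm/s, so it is Category FS (Flammable Solid).
Available-oxygen content 4.4 % by mass meets the Category OX criterion (Oxidizer), so the perborate booster is Category OX.
Category FS quantity: two 0.1 oz packs = 5.68 g.
5.68 g > 2 g (passenger aircraft limit, Category FS) — over the limit.
Category OX quantity: two 175 g packs = 350 g.
350 g is within the passenger aircraft limit of 500 g for Category OX.
The segregation rule (Category OX with Category CR) does not apply to Category FS with Category OX.

No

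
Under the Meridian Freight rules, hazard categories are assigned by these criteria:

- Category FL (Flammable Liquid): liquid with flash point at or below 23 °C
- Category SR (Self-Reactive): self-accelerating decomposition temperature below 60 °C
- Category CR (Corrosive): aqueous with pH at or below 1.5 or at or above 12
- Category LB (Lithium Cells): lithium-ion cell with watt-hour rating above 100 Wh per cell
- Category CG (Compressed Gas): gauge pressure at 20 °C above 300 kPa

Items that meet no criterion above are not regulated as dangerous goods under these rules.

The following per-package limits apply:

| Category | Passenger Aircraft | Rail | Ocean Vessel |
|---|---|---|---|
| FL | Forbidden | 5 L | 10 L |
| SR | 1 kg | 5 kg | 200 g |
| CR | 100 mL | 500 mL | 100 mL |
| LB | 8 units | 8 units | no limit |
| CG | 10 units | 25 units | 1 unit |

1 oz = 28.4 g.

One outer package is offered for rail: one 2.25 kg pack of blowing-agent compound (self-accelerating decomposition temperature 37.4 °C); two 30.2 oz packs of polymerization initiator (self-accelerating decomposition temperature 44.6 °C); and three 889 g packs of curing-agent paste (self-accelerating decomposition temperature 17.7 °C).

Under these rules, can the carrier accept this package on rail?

No

With self-accelerating decomposition temperature 37.4 °C (< 60 °C), the blowing-agent compound falls in Category SR.
With self-accelerating decomposition temperature 44.6 °C (< 60 °C), the polymerization initiator falls in Category SR.
The curing-agent paste has self-accelerating decomposition temperature 17.7 °C, which is < 60 °C, so it is Category SR (Self-Reactive).
Total Category SR: 2.25 kg + (two 30.2 oz packs = 1715.36 g) + (three 889 g packs = 2.667 kg) = 6632.36 g.
6632.36 g > 5 kg (rail limit, Category SR) — over the limit.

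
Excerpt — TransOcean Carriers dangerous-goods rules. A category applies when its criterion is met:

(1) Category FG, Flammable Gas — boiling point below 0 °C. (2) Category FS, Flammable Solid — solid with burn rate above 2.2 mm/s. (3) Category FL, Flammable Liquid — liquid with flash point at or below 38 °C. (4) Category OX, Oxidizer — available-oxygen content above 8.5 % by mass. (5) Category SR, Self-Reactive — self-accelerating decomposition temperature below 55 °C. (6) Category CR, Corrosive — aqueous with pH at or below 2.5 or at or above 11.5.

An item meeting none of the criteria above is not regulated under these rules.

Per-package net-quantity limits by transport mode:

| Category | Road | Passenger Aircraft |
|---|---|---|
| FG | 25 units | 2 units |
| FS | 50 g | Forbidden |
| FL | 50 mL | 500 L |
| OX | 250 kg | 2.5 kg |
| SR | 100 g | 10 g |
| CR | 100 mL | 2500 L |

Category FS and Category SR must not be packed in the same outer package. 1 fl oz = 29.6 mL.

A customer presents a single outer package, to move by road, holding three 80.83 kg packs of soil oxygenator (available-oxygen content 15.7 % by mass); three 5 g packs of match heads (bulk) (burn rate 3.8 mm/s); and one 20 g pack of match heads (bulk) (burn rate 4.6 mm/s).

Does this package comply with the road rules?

With available-oxygen content 15.7 % by mass (> 8.5 % by mass), the soil oxygenator falls in Category OX.
Burn rate 3.8 mm/s meets the Category FS criterion (Flammable Solid), so the match heads (bulk) are Category FS.
Burn rate 4.6 mm/s meets the Category FS criterion (Flammable Solid), so the match heads (bulk) are Category FS.
Total Category FS: (three 5 g packs = 15 g) + 20 g = 35 g.
That is within the Category FS road limit of 50 g.
Category OX quantity: three 80.83 kg packs = 242.49 kg.
That is within the Category OX road limit of 250 kg.
The segregation rule (Category FS with Category SR) does not apply to Category FS with Category OX.
Every hazard category is within its road limit and no segregation rule is violated.

Yes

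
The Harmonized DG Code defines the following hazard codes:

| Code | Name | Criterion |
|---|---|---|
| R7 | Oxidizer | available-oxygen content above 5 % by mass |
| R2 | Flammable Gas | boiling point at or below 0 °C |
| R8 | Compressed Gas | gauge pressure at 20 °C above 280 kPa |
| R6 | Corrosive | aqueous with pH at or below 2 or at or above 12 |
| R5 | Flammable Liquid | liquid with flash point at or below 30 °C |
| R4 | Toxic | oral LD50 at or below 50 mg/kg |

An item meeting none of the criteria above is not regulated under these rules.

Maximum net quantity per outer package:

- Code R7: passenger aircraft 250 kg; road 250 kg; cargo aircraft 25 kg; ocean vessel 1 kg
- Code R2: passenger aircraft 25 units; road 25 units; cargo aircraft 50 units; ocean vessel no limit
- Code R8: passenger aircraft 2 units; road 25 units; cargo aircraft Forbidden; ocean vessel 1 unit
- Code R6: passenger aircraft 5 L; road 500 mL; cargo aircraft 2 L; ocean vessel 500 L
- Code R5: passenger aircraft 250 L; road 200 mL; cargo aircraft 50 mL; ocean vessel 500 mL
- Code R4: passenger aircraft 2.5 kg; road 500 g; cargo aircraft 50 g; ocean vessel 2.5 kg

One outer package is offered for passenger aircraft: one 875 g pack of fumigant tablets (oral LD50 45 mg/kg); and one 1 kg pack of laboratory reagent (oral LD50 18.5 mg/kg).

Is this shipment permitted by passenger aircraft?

Yes

Fumigant tablets: oral LD50 45 mg/kg ≤ 50 mg/kg → Code R4 (Toxic).
With oral LD50 18.5 mg/kg (≤ 50 mg/kg), the laboratory reagent falls in Code R4.
Code R4 net quantity: 875 g + 1 kg = 1.875 kg.
1.875 kg is within the passenger aircraft limit of 2.5 kg for Code R4.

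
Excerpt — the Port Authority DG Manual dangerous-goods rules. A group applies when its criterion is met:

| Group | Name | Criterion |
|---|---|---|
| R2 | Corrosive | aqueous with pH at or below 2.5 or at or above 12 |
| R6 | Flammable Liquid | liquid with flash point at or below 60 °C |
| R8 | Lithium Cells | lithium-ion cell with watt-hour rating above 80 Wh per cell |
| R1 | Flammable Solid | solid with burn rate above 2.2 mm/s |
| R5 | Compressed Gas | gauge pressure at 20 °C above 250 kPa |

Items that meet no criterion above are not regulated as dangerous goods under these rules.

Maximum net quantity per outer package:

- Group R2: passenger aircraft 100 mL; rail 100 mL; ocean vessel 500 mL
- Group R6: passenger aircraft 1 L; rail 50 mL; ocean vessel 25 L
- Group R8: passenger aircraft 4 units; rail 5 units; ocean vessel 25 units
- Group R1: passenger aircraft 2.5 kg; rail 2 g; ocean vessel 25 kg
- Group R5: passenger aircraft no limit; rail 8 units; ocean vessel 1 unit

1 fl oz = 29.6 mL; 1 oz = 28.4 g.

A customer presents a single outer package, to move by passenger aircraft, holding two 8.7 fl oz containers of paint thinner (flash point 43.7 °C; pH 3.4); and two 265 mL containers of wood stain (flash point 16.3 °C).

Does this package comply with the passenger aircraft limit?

Flash point 43.7 °C meets the Group R6 criterion (Flammable Liquid), so the paint thinner is Group R6.
The wood stain has flash point 16.3 °C, which is ≤ 60 °C, so it is Group R6 (Flammable Liquid).
Group R6 net quantity: (two 8.7 fl oz containers = 515.04 mL) + (two 265 mL containers = 530 mL) = 1045.04 mL.
That exceeds the Group R6 passenger aircraft limit of 1 L.

No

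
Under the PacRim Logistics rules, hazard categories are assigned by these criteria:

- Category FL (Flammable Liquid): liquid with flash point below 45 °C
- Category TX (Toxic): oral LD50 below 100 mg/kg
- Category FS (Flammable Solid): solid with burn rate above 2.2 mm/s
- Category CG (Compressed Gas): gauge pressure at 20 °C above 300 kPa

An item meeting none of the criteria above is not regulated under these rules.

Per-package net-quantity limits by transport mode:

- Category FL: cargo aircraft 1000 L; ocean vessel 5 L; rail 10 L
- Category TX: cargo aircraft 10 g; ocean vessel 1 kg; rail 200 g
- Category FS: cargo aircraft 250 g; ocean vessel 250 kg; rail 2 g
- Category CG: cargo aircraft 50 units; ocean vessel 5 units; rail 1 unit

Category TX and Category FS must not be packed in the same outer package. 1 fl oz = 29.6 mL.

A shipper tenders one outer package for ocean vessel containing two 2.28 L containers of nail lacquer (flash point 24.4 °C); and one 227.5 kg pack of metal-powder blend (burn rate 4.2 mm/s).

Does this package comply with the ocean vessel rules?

Yes

Flash point 24.4 °C meets the Category FL criterion (Flammable Liquid), so the nail lacquer is Category FL.
Metal-powder blend: burn rate 4.2 mm/s > 2.2 mm/s → Category FS (Flammable Solid).
Category FS quantity: 227.5 kg.
That is within the Category FS ocean vessel limit of 250 kg.
Category FL quantity: two 2.28 L containers = 4.56 L.
4.56 L is within the ocean vessel limit of 5 L for Category FL.
The segregation rule (Category TX with Category FS) does not apply to Category FS with Category FL.
Every hazard category is within its ocean vessel limit and no segregation rule is violated.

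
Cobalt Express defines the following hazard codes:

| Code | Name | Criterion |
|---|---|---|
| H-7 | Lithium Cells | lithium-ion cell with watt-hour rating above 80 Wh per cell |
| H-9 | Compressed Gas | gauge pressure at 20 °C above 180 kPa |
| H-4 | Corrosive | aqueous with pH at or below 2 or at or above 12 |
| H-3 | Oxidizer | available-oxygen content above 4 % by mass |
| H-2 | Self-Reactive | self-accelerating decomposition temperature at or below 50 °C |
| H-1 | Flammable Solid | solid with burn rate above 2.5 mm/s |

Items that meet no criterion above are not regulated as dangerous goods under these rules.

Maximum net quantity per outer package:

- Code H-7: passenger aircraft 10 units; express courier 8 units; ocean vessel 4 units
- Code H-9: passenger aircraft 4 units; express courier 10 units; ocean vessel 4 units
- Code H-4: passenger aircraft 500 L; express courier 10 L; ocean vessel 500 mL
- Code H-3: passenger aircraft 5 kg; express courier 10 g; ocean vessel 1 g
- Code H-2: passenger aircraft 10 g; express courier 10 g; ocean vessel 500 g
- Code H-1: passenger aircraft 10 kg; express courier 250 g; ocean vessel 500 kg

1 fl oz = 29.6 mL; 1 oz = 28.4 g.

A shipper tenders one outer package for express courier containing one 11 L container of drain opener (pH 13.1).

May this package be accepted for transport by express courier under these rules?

No

With pH 13.1 (≥ 12), the drain opener falls in Code H-4.
Code H-4 quantity: 11 L.
11 L exceeds the express courier limit of 10 L for Code H-4.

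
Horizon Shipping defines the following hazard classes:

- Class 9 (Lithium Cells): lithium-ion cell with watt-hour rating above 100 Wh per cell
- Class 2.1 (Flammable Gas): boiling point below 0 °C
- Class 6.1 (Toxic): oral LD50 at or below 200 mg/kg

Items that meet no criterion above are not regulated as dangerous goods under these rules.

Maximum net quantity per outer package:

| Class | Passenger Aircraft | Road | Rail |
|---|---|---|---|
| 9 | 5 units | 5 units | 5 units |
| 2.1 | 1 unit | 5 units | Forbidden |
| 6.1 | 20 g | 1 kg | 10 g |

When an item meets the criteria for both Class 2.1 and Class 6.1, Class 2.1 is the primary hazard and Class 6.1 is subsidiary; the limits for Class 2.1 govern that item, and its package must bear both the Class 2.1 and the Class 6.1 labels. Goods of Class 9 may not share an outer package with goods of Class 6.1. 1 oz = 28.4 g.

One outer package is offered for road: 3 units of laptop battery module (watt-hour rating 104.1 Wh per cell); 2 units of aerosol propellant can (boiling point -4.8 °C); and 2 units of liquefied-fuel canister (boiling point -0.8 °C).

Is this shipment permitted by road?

The laptop battery module has watt-hour rating 104.1 Wh per cell, which is > 100 Wh per cell, so it is Class 9 (Lithium Cells).
The aerosol propellant can has boiling point -4.8 °C, which is < 0 °C, so it is Class 2.1 (Flammable Gas).
Liquefied-fuel canister: boiling point -0.8 °C < 0 °C → Class 2.1 (Flammable Gas).
Total Class 2.1: 2 units + 2 units = 4 units.
4 units is within the road limit of 5 units for Class 2.1.
Class 9 quantity: 3 units.
3 units is within the road limit of 5 units for Class 9.
The segregation rule (Class 9 with Class 6.1) does not apply to Class 2.1 with Class 9.
Every hazard class is within its road limit and no segregation rule is violated.

Yes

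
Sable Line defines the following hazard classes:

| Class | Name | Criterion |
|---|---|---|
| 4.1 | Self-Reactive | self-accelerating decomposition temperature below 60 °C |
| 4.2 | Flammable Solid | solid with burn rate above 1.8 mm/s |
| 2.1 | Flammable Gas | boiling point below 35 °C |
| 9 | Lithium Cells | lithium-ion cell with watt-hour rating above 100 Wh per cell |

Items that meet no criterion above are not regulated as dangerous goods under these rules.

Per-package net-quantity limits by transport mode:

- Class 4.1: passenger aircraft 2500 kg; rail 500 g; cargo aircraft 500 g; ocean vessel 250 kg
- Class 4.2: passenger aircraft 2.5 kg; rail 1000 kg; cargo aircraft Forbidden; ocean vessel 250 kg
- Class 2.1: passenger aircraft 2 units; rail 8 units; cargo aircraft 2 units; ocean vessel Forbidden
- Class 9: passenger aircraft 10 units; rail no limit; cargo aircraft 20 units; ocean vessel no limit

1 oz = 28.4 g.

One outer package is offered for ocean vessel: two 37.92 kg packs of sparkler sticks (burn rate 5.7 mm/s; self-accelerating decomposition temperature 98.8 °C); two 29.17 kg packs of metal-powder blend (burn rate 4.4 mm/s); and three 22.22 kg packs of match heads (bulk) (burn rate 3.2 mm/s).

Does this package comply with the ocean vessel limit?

Yes

The sparkler sticks have burn rate 5.7 mm/s, which is > 1.8 mm/s, so they are Class 4.2 (Flammable Solid).
Metal-powder blend: burn rate 4.4 mm/s > 1.8 mm/s → Class 4.2 (Flammable Solid).
Match heads (bulk): burn rate 3.2 mm/s > 1.8 mm/s → Class 4.2 (Flammable Solid).
Total Class 4.2: (two 37.92 kg packs = 75.84 kg) + (two 29.17 kg packs = 58.34 kg) + (three 22.22 kg packs = 66.66 kg) = 200.84 kg.
That is within the Class 4.2 ocean vessel limit of 250 kg.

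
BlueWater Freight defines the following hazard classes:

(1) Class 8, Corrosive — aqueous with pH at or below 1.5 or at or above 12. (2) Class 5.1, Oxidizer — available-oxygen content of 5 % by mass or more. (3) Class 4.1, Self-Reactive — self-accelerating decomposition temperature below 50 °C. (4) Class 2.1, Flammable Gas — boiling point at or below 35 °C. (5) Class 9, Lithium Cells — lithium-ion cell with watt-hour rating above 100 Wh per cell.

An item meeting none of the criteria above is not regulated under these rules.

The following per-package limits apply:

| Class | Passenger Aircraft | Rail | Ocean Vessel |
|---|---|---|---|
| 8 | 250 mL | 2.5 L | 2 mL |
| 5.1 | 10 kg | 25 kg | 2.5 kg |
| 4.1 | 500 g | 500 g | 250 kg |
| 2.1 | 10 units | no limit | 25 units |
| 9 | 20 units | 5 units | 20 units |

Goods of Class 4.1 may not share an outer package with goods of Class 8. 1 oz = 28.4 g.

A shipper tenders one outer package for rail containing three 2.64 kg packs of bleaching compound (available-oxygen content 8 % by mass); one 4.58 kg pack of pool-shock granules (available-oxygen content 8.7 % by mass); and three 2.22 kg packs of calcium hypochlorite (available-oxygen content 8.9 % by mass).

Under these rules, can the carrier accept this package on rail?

Yes

Bleaching compound: available-oxygen content 8 % by mass ≥ 5 % by mass → Class 5.1 (Oxidizer).
Available-oxygen content 8.7 % by mass meets the Class 5.1 criterion (Oxidizer), so the pool-shock granules are Class 5.1.
Available-oxygen content 8.9 % by mass meets the Class 5.1 criterion (Oxidizer), so the calcium hypochlorite is Class 5.1.
Total Class 5.1: (three 2.64 kg packs = 7.92 kg) + 4.58 kg + (three 2.22 kg packs = 6.66 kg) = 19.16 kg.
That is within the Class 5.1 rail limit of 25 kg.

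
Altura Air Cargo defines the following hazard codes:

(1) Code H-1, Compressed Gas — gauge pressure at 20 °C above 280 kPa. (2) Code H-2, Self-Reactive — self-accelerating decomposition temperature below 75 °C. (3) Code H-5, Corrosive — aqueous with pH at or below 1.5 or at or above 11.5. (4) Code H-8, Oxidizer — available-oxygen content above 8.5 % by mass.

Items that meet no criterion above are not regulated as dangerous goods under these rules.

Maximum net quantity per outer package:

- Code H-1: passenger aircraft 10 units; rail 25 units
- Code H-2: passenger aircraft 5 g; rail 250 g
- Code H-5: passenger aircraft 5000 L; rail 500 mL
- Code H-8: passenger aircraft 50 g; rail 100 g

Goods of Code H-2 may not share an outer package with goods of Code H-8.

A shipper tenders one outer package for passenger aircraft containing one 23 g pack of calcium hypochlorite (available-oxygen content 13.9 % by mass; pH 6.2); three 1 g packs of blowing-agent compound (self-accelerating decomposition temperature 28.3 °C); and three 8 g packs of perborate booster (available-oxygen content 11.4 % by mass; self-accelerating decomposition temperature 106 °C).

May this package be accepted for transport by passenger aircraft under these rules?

No

With available-oxygen content 13.9 % by mass (> 8.5 % by mass), the calcium hypochlorite falls in Code H-8.
With self-accelerating decomposition temperature 28.3 °C (< 75 °C), the blowing-agent compound falls in Code H-2.
Available-oxygen content 11.4 % by mass meets the Code H-8 criterion (Oxidizer), so the perborate booster is Code H-8.
Code H-2 quantity: three 1 g packs = 3 g.
3 g ≤ 5 g (passenger aircraft limit, Code H-2) — within limit.
Code H-8 net quantity: 23 g + (three 8 g packs = 24 g) = 47 g.
47 g is within the passenger aircraft limit of 50 g for Code H-8.
Code H-2 and Code H-8 may not share an outer package.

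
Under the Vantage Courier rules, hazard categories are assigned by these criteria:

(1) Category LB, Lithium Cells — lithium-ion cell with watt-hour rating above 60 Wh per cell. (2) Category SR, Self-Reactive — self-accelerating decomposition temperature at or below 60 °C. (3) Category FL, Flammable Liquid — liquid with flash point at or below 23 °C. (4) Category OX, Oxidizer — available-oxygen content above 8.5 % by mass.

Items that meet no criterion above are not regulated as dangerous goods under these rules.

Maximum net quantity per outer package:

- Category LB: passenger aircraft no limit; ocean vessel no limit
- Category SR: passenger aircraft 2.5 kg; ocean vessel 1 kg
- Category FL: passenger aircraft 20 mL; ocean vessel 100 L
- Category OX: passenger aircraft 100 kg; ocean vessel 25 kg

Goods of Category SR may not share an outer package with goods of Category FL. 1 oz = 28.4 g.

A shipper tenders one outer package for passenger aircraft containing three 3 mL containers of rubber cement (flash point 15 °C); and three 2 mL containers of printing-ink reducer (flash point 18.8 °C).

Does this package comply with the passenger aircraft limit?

Rubber cement: flash point 15 °C ≤ 23 °C → Category FL (Flammable Liquid).
The printing-ink reducer has flash point 18.8 °C, which is ≤ 23 °C, so it is Category FL (Flammable Liquid).
Category FL net quantity: (three 3 mL containers = 9 mL) + (three 2 mL containers = 6 mL) = 15 mL.
15 mL ≤ 20 mL (passenger aircraft limit, Category FL) — within limit.

Yes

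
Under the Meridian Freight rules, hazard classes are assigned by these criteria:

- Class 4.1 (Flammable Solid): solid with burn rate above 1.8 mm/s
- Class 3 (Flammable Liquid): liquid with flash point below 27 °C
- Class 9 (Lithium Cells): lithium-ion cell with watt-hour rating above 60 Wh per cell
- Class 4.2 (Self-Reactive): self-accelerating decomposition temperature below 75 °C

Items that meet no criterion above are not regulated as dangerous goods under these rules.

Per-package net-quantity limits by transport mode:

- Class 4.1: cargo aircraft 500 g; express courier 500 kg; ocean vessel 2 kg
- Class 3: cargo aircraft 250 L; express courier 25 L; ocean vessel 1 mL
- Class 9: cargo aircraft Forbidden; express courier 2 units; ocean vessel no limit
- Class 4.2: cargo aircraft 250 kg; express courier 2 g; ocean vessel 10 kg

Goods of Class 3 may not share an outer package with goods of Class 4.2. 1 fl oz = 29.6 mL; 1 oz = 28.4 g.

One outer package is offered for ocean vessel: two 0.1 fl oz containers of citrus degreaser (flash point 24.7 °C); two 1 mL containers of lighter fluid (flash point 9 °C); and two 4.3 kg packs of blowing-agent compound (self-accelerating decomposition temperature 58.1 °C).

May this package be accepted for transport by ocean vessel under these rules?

No

Flash point 24.7 °C meets the Class 3 criterion (Flammable Liquid), so the citrus degreaser is Class 3.
The lighter fluid has flash point 9 °C, which is < 27 °C, so it is Class 3 (Flammable Liquid).
Blowing-agent compound: self-accelerating decomposition temperature 58.1 °C < 75 °C → Class 4.2 (Self-Reactive).
Class 3 net quantity: (two 0.1 fl oz containers = 5.92 mL) + (two 1 mL containers = 2 mL) = 7.92 mL.
7.92 mL > 1 mL (ocean vessel limit, Class 3) — over the limit.
Class 4.2 quantity: two 4.3 kg packs = 8.6 kg.
That is within the Class 4.2 ocean vessel limit of 10 kg.
Class 3 and Class 4.2 may not share an outer package.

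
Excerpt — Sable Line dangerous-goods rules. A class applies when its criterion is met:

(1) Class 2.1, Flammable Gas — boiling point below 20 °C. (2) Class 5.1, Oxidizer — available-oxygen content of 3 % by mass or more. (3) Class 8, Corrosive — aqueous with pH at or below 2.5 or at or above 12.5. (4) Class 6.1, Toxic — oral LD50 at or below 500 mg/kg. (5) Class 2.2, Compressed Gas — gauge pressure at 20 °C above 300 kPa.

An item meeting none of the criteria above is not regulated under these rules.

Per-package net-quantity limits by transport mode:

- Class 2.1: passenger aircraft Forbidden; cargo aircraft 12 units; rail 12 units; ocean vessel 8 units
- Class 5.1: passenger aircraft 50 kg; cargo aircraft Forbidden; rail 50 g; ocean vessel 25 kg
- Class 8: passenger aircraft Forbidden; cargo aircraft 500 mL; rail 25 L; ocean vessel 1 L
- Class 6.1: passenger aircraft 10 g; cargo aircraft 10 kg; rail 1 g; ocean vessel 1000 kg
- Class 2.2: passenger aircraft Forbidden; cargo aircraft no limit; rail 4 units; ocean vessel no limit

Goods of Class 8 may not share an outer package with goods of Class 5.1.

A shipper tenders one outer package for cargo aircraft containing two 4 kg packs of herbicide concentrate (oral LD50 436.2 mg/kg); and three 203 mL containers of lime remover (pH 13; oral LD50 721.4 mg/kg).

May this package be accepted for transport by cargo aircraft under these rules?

With oral LD50 436.2 mg/kg (≤ 500 mg/kg), the herbicide concentrate falls in Class 6.1.
Lime remover: pH 13 ≥ 12.5 → Class 8 (Corrosive).
Class 6.1 quantity: two 4 kg packs = 8 kg.
That is within the Class 6.1 cargo aircraft limit of 10 kg.
Class 8 quantity: three 203 mL containers = 609 mL.
609 mL exceeds the cargo aircraft limit of 500 mL for Class 8.
The segregation rule (Class 8 with Class 5.1) does not apply to Class 6.1 with Class 8.

No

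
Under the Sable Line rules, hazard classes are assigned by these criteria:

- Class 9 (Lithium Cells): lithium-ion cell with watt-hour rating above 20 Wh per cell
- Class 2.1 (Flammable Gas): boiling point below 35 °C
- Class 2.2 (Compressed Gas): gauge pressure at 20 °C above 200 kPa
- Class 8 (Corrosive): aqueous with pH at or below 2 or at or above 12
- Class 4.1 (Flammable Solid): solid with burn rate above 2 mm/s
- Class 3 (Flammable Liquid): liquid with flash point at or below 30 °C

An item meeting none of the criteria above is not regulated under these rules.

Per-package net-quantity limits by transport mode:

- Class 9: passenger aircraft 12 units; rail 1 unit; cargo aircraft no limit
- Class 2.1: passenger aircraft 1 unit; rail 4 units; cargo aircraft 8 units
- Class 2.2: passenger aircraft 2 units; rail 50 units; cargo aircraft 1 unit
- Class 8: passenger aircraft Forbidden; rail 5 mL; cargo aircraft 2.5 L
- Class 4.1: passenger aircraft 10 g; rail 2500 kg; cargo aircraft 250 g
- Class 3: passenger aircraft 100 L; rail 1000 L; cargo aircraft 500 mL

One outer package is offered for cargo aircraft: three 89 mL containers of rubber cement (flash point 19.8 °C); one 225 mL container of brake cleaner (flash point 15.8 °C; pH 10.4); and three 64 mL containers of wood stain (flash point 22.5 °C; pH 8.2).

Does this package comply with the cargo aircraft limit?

No

The rubber cement has flash point 19.8 °C, which is ≤ 30 °C, so it is Class 3 (Flammable Liquid).
Flash point 15.8 °C meets the Class 3 criterion (Flammable Liquid), so the brake cleaner is Class 3.
Wood stain: flash point 22.5 °C ≤ 30 °C → Class 3 (Flammable Liquid).
Total Class 3: (three 89 mL containers = 267 mL) + 225 mL + (three 64 mL containers = 192 mL) = 684 mL.
684 mL > 500 mL (cargo aircraft limit, Class 3) — over the limit.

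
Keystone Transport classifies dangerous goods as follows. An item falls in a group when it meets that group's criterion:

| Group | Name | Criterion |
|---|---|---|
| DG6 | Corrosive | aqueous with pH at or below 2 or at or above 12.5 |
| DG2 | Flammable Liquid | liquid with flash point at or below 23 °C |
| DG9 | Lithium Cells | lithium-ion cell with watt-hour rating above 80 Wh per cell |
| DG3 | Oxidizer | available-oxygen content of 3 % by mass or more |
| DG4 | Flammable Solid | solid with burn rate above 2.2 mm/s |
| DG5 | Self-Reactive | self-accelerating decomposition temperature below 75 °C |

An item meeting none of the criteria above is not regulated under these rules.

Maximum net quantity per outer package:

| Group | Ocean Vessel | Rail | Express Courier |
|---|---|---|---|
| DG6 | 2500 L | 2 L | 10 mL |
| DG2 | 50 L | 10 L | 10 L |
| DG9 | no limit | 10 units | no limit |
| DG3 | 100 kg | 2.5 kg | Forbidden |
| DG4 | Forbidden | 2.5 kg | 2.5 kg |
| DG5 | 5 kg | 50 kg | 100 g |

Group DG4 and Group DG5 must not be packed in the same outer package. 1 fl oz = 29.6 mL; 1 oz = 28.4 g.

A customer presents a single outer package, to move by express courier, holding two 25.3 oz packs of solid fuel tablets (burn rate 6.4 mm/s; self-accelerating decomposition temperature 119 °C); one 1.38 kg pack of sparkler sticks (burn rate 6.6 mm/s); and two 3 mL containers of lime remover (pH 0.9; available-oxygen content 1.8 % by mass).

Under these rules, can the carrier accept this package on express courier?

With burn rate 6.4 mm/s (> 2.2 mm/s), the solid fuel tablets fall in Group DG4.
Burn rate 6.6 mm/s meets the Group DG4 criterion (Flammable Solid), so the sparkler sticks are Group DG4.
Lime remover: pH 0.9 ≤ 2 → Group DG6 (Corrosive).
Group DG4 net quantity: (two 25.3 oz packs = 1437.04 g) + 1.38 kg = 2817.04 g.
2817.04 g > 2.5 kg (express courier limit, Group DG4) — over the limit.
Group DG6 quantity: two 3 mL containers = 6 mL.
6 mL is within the express courier limit of 10 mL for Group DG6.
The segregation rule (Group DG4 with Group DG5) does not apply to Group DG4 with Group DG6.

No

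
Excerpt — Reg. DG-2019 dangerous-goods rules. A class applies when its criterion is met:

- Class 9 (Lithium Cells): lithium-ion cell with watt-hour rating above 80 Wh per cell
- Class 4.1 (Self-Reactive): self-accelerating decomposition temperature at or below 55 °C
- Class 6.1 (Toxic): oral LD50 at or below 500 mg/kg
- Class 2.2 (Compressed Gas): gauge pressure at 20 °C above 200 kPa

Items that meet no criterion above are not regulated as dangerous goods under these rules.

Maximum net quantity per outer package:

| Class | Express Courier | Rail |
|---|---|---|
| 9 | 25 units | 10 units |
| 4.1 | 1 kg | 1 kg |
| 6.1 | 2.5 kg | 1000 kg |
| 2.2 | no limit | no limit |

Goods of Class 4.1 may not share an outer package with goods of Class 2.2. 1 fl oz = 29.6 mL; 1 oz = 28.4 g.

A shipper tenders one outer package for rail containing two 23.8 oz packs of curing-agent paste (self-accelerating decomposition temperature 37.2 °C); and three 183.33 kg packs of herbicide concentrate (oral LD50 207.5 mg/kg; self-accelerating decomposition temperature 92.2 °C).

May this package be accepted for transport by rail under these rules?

With self-accelerating decomposition temperature 37.2 °C (≤ 55 °C), the curing-agent paste falls in Class 4.1.
With oral LD50 207.5 mg/kg (≤ 500 mg/kg), the herbicide concentrate falls in Class 6.1.
Class 6.1 quantity: three 183.33 kg packs = 549.99 kg.
549.99 kg ≤ 1000 kg (rail limit, Class 6.1) — within limit.
Class 4.1 quantity: two 23.8 oz packs = 1351.84 g.
1351.84 g exceeds the rail limit of 1 kg for Class 4.1.
The segregation rule (Class 4.1 with Class 2.2) does not apply to Class 6.1 with Class 4.1.

No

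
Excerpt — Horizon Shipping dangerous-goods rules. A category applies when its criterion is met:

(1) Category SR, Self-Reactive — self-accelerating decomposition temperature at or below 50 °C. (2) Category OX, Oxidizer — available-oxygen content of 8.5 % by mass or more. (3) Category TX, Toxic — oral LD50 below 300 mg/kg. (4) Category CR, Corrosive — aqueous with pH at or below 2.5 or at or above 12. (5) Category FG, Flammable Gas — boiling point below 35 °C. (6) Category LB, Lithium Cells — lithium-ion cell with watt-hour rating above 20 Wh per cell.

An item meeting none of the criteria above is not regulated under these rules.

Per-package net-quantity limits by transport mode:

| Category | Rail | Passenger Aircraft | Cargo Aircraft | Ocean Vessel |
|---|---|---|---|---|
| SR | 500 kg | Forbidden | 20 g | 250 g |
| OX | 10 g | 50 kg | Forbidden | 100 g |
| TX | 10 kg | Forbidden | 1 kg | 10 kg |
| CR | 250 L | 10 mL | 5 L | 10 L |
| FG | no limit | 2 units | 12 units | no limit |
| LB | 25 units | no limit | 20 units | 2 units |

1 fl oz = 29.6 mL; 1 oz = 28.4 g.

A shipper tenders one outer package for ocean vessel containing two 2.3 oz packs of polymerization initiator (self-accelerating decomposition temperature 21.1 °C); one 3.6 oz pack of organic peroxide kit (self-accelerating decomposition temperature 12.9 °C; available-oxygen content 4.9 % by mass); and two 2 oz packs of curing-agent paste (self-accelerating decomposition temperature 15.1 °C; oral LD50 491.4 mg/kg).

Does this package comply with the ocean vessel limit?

No

Self-accelerating decomposition temperature 21.1 °C meets the Category SR criterion (Self-Reactive), so the polymerization initiator is Category SR.
The organic peroxide kit has self-accelerating decomposition temperature 12.9 °C, which is ≤ 50 °C, so it is Category SR (Self-Reactive).
Self-accelerating decomposition temperature 15.1 °C meets the Category SR criterion (Self-Reactive), so the curing-agent paste is Category SR.
Category SR net quantity: (two 2.3 oz packs = 130.64 g) + (one 3.6 oz pack = 102.24 g) + (two 2 oz packs = 113.6 g) = 346.48 g.
346.48 g > 250 g (ocean vessel limit, Category SR) — over the limit.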